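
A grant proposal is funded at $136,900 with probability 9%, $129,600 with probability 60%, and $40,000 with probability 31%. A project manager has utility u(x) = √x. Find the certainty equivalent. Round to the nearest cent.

E[u] = 0.09·√136900 + 0.6·√129600 + 0.31·√40000 = 0.09·370 + 0.6·360 + 0.31·200 = 311.3
CE = (311.3)² = 96907.69

$96,907.69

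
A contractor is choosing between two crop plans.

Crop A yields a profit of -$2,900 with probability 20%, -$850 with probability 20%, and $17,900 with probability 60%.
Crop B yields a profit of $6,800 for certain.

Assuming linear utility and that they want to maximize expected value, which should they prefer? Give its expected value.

Crop A = 0.2 × (-2900) + 0.2 × (-850) + 0.6 × 17900 = -580 − 170 + 10740 = 9990
Crop B: 6800 (certain)

Crop A ($9,990)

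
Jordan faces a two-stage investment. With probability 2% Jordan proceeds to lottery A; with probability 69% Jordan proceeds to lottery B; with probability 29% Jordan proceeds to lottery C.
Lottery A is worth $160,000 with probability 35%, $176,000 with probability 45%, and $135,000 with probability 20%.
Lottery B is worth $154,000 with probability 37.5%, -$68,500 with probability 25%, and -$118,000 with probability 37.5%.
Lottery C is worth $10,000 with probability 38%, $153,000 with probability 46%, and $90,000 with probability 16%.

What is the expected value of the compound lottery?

$26,430.95

EV(A) = 0.35 × 160000 + 0.45 × 176000 + 0.2 × 135000 = 56000 + 79200 + 27000 = 162200
EV(B) = 0.375 × 154000 + 0.25 × (-68500) + 0.375 × (-118000) = 57750 − 17125 − 44250 = -3625
EV(C) = 0.38 × 10000 + 0.46 × 153000 + 0.16 × 90000 = 3800 + 70380 + 14400 = 88580
Overall = 0.02 × 162200 + 0.69 × (-3625) + 0.29 × 88580 = 3244 − 2501.25 + 25688.2 = 26430.95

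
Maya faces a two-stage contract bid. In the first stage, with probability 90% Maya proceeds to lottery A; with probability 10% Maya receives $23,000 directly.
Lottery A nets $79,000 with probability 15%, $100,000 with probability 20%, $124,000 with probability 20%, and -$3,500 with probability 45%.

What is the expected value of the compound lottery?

EV(A) = 0.15 × 79000 + 0.2 × 100000 + 0.2 × 124000 + 0.45 × (-3500) = 11850 + 20000 + 24800 − 1575 = 55075
Branch B: 23000 (certain)
Overall = 0.9 × 55075 + 0.1 × 23000 = 49567.5 + 2300 = 51867.5

$51,867.50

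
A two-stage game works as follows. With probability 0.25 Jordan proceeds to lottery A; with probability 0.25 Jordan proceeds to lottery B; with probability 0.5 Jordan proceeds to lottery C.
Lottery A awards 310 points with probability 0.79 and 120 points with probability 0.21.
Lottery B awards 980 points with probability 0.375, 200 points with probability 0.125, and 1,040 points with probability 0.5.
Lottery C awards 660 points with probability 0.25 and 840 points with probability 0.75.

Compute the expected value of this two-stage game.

EV(A) = 0.79 × 310 + 0.21 × 120 = 244.9 + 25.2 = 270.1
EV(B) = 0.375 × 980 + 0.125 × 200 + 0.5 × 1040 = 367.5 + 25 + 520 = 912.5
EV(C) = 0.25 × 660 + 0.75 × 840 = 165 + 630 = 795
Overall = 0.25 × 270.1 + 0.25 × 912.5 + 0.5 × 795 = 67.525 + 228.125 + 397.5 = 693.15

693.15 points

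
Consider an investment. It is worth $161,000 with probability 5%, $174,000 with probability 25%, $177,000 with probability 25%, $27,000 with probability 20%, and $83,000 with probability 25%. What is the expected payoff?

EV = 0.05 × 161000 + 0.25 × 174000 + 0.25 × 177000 + 0.2 × 27000 + 0.25 × 83000 = 8050 + 43500 + 44250 + 5400 + 20750 = 121950

$121,950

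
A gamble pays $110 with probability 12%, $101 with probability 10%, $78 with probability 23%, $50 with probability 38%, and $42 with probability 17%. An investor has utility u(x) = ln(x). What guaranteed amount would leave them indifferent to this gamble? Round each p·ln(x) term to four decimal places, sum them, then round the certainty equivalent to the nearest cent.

$63.41

E[u] = 0.12·ln(110) + 0.1·ln(101) + 0.23·ln(78) + 0.38·ln(50) + 0.17·ln(42) = 0.5641 + 0.4615 + 1.0020 + 1.4866 + 0.6354 = 4.1496
CE = e^4.1496 ≈ 63.41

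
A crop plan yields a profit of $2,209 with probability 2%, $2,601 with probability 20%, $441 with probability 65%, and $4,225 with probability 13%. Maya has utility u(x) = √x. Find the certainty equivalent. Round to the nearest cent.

$1,104.90

E[u] = 0.02·√2209 + 0.2·√2601 + 0.65·√441 + 0.13·√4225 = 0.02·47 + 0.2·51 + 0.65·21 + 0.13·65 = 33.24
CE = (33.24)² = 1104.8976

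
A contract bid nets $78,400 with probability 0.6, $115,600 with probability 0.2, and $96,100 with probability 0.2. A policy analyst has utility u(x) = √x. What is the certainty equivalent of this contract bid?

E[u] = 0.6·√78400 + 0.2·√115600 + 0.2·√96100 = 0.6·280 + 0.2·340 + 0.2·310 = 298
CE = (298)² = 88804

$88,804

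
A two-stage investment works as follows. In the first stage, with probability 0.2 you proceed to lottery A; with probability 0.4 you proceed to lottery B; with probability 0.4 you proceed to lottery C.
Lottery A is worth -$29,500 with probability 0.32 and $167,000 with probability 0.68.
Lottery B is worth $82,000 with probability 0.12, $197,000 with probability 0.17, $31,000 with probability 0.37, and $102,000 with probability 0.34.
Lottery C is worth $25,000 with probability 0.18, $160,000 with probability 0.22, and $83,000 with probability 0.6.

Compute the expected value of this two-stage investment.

$92,416

EV(A) = 0.32 × (-29500) + 0.68 × 167000 = -9440 + 113560 = 104120
EV(B) = 0.12 × 82000 + 0.17 × 197000 + 0.37 × 31000 + 0.34 × 102000 = 9840 + 33490 + 11470 + 34680 = 89480
EV(C) = 0.18 × 25000 + 0.22 × 160000 + 0.6 × 83000 = 4500 + 35200 + 49800 = 89500
Overall = 0.2 × 104120 + 0.4 × 89480 + 0.4 × 89500 = 20824 + 35792 + 35800 = 92416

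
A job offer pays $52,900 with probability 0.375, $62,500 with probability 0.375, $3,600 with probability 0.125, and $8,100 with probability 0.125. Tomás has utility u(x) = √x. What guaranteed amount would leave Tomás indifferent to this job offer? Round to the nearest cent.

E[u] = 0.375·√52900 + 0.375·√62500 + 0.125·√3600 + 0.125·√8100 = 0.375·230 + 0.375·250 + 0.125·60 + 0.125·90 = 198.75
CE = (198.75)² = 39501.5625

$39,501.56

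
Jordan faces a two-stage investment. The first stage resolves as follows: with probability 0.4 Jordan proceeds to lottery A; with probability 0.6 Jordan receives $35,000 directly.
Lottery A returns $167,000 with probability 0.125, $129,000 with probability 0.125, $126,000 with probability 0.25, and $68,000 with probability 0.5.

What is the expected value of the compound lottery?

$62,000

EV(A) = 0.125 × 167000 + 0.125 × 129000 + 0.25 × 126000 + 0.5 × 68000 = 20875 + 16125 + 31500 + 34000 = 102500
Branch B: 35000 (certain)
Overall = 0.4 × 102500 + 0.6 × 35000 = 41000 + 21000 = 62000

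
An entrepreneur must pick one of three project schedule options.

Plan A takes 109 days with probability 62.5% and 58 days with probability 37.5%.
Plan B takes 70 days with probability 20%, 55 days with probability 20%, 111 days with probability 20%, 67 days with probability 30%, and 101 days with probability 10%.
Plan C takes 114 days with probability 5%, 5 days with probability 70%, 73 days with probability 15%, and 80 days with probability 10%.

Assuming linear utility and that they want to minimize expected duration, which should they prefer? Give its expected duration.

Plan C (28.15 days)

Plan A = 0.625 × 109 + 0.375 × 58 = 68.125 + 21.75 = 89.875
Plan B = 0.2 × 70 + 0.2 × 55 + 0.2 × 111 + 0.3 × 67 + 0.1 × 101 = 14 + 11 + 22.2 + 20.1 + 10.1 = 77.4
Plan C = 0.05 × 114 + 0.7 × 5 + 0.15 × 73 + 0.1 × 80 = 5.7 + 3.5 + 10.95 + 8 = 28.15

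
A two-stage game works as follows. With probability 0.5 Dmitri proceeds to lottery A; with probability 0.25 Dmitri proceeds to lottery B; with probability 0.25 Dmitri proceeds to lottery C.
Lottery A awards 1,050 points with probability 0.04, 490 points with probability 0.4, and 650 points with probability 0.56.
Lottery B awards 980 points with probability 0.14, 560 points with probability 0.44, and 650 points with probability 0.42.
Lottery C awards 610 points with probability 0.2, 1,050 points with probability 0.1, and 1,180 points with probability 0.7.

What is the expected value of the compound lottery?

EV(A) = 0.04 × 1050 + 0.4 × 490 + 0.56 × 650 = 42 + 196 + 364 = 602
EV(B) = 0.14 × 980 + 0.44 × 560 + 0.42 × 650 = 137.2 + 246.4 + 273 = 656.6
EV(C) = 0.2 × 610 + 0.1 × 1050 + 0.7 × 1180 = 122 + 105 + 826 = 1053
Overall = 0.5 × 602 + 0.25 × 656.6 + 0.25 × 1053 = 301 + 164.15 + 263.25 = 728.4

728.4 points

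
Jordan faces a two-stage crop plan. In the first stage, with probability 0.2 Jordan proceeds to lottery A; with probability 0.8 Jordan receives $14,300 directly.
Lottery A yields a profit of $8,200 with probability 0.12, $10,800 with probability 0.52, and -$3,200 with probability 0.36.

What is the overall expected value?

EV(A) = 0.12 × 8200 + 0.52 × 10800 + 0.36 × (-3200) = 984 + 5616 − 1152 = 5448
Branch B: 14300 (certain)
Overall = 0.2 × 5448 + 0.8 × 14300 = 1089.6 + 11440 = 12529.6

$12,529.60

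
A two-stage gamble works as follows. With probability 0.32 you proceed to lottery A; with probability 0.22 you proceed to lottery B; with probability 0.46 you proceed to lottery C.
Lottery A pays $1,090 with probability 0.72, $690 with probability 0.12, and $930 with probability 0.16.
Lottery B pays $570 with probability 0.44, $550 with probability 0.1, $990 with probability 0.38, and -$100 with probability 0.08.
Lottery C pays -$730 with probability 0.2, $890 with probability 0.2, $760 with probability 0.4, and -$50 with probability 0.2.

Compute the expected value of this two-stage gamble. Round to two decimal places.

EV(A) = 0.72 × 1090 + 0.12 × 690 + 0.16 × 930 = 784.8 + 82.8 + 148.8 = 1016.4
EV(B) = 0.44 × 570 + 0.1 × 550 + 0.38 × 990 + 0.08 × (-100) = 250.8 + 55 + 376.2 − 8 = 674
EV(C) = 0.2 × (-730) + 0.2 × 890 + 0.4 × 760 + 0.2 × (-50) = -146 + 178 + 304 − 10 = 326
Overall = 0.32 × 1016.4 + 0.22 × 674 + 0.46 × 326 = 325.248 + 148.28 + 149.96 = 623.488

$623.49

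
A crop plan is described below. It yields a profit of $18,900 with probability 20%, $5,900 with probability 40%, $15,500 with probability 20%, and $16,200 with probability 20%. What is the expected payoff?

$12,480

EV = 0.2 × 18900 + 0.4 × 5900 + 0.2 × 15500 + 0.2 × 16200 = 3780 + 2360 + 3100 + 3240 = 12480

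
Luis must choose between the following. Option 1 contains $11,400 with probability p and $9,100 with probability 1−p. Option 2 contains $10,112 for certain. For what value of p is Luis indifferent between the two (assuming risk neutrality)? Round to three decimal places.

p·11400 + (1−p)·9100 = 10112
2300p + 9100 = 10112
p = (10112 − 9100) / 2300

p = 0.440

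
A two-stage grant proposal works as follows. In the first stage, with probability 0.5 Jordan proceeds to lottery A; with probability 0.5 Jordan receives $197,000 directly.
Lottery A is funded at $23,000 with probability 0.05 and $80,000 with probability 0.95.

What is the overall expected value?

EV(A) = 0.05 × 23000 + 0.95 × 80000 = 1150 + 76000 = 77150
Branch B: 197000 (certain)
Overall = 0.5 × 77150 + 0.5 × 197000 = 38575 + 98500 = 137075

$137,075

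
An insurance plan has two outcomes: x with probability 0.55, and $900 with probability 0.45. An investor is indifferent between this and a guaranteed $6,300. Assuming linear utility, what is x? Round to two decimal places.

0.55·x + 0.45·900 = 6300
0.55·x = 6300 − 405 = 5895
x = 5895 / 0.55 = 10718.1818

x = $10,718.18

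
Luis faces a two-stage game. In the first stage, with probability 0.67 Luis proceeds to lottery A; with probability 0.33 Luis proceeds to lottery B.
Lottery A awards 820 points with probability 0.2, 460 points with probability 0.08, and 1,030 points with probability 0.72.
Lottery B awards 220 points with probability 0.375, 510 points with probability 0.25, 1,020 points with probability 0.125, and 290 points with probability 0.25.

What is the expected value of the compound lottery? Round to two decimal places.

766.71 points

EV(A) = 0.2 × 820 + 0.08 × 460 + 0.72 × 1030 = 164 + 36.8 + 741.6 = 942.4
EV(B) = 0.375 × 220 + 0.25 × 510 + 0.125 × 1020 + 0.25 × 290 = 82.5 + 127.5 + 127.5 + 72.5 = 410
Overall = 0.67 × 942.4 + 0.33 × 410 = 631.408 + 135.3 = 766.708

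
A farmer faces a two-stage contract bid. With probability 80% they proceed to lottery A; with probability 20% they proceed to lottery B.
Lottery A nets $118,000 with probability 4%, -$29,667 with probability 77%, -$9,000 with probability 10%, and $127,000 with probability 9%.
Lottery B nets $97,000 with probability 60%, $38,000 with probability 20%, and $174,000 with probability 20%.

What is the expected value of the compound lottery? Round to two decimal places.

EV(A) = 0.04 × 118000 + 0.77 × (-29667) + 0.1 × (-9000) + 0.09 × 127000 = 4720 − 22843.59 − 900 + 11430 = -7593.59
EV(B) = 0.6 × 97000 + 0.2 × 38000 + 0.2 × 174000 = 58200 + 7600 + 34800 = 100600
Overall = 0.8 × (-7593.59) + 0.2 × 100600 = -6074.872 + 20120 = 14045.128

$14,045.13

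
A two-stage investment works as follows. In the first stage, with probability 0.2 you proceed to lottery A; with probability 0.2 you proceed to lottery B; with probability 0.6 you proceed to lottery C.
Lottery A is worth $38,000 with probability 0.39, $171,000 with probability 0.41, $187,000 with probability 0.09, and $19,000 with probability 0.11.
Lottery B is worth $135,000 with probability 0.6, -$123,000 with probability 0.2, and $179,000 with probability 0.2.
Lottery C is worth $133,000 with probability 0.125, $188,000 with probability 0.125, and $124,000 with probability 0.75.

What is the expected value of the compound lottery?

$119,085

EV(A) = 0.39 × 38000 + 0.41 × 171000 + 0.09 × 187000 + 0.11 × 19000 = 14820 + 70110 + 16830 + 2090 = 103850
EV(B) = 0.6 × 135000 + 0.2 × (-123000) + 0.2 × 179000 = 81000 − 24600 + 35800 = 92200
EV(C) = 0.125 × 133000 + 0.125 × 188000 + 0.75 × 124000 = 16625 + 23500 + 93000 = 133125
Overall = 0.2 × 103850 + 0.2 × 92200 + 0.6 × 133125 = 20770 + 18440 + 79875 = 119085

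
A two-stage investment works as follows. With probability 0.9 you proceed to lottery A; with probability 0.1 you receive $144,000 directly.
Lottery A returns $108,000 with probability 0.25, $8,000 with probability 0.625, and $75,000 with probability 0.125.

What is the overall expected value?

$51,637.50

EV(A) = 0.25 × 108000 + 0.625 × 8000 + 0.125 × 75000 = 27000 + 5000 + 9375 = 41375
Branch B: 144000 (certain)
Overall = 0.9 × 41375 + 0.1 × 144000 = 37237.5 + 14400 = 51637.5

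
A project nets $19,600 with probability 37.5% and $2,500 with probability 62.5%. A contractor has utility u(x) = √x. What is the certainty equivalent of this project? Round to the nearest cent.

$7,014.06

E[u] = 0.375·√19600 + 0.625·√2500 = 0.375·140 + 0.625·50 = 83.75
CE = (83.75)² = 7014.0625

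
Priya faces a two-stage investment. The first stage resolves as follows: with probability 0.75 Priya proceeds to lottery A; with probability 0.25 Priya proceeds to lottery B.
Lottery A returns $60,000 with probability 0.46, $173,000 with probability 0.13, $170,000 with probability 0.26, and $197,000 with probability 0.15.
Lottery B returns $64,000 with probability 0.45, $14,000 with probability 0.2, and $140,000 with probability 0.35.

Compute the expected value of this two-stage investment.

EV(A) = 0.46 × 60000 + 0.13 × 173000 + 0.26 × 170000 + 0.15 × 197000 = 27600 + 22490 + 44200 + 29550 = 123840
EV(B) = 0.45 × 64000 + 0.2 × 14000 + 0.35 × 140000 = 28800 + 2800 + 49000 = 80600
Overall = 0.75 × 123840 + 0.25 × 80600 = 92880 + 20150 = 113030

$113,030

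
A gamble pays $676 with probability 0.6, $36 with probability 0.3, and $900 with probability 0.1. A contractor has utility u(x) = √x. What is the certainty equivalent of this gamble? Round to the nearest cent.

E[u] = 0.6·√676 + 0.3·√36 + 0.1·√900 = 0.6·26 + 0.3·6 + 0.1·30 = 20.4
CE = (20.4)² = 416.16

$416.16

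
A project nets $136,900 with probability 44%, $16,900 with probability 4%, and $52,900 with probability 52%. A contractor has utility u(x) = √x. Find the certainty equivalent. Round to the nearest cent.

$82,713.76

E[u] = 0.44·√136900 + 0.04·√16900 + 0.52·√52900 = 0.44·370 + 0.04·130 + 0.52·230 = 287.6
CE = (287.6)² = 82713.76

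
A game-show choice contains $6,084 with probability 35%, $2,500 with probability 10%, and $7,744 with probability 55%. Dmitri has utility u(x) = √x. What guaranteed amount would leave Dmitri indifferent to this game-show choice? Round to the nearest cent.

$6,512.49

E[u] = 0.35·√6084 + 0.1·√2500 + 0.55·√7744 = 0.35·78 + 0.1·50 + 0.55·88 = 80.7
CE = (80.7)² = 6512.49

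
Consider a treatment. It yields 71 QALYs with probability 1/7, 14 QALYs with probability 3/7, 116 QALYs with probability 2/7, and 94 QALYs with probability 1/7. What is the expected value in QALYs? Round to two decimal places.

EV = 1/7 × 71 + 3/7 × 14 + 2/7 × 116 + 1/7 × 94 = 10.1429 + 6 + 33.1429 + 13.4286 = 62.7143

62.71 QALYs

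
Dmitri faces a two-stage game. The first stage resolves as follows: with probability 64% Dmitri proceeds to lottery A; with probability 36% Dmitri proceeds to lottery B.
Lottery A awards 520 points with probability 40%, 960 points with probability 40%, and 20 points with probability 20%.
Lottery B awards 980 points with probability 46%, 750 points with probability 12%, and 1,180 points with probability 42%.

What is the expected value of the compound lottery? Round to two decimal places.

754.54 points

EV(A) = 0.4 × 520 + 0.4 × 960 + 0.2 × 20 = 208 + 384 + 4 = 596
EV(B) = 0.46 × 980 + 0.12 × 750 + 0.42 × 1180 = 450.8 + 90 + 495.6 = 1036.4
Overall = 0.64 × 596 + 0.36 × 1036.4 = 381.44 + 373.104 = 754.544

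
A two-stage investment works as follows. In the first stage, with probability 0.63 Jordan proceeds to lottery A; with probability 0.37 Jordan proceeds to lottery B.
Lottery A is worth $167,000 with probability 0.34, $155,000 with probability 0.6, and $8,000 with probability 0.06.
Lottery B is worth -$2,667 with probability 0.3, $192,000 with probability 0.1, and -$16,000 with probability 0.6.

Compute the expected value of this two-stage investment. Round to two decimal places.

$97,919.76

EV(A) = 0.34 × 167000 + 0.6 × 155000 + 0.06 × 8000 = 56780 + 93000 + 480 = 150260
EV(B) = 0.3 × (-2667) + 0.1 × 192000 + 0.6 × (-16000) = -800.1 + 19200 − 9600 = 8799.9
Overall = 0.63 × 150260 + 0.37 × 8799.9 = 94663.8 + 3255.963 = 97919.763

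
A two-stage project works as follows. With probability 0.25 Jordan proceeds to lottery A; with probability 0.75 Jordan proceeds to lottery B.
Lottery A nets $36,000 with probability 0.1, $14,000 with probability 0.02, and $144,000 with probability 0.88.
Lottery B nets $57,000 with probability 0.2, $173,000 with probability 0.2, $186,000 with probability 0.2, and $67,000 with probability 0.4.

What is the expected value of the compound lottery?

$115,150

EV(A) = 0.1 × 36000 + 0.02 × 14000 + 0.88 × 144000 = 3600 + 280 + 126720 = 130600
EV(B) = 0.2 × 57000 + 0.2 × 173000 + 0.2 × 186000 + 0.4 × 67000 = 11400 + 34600 + 37200 + 26800 = 110000
Overall = 0.25 × 130600 + 0.75 × 110000 = 32650 + 82500 = 115150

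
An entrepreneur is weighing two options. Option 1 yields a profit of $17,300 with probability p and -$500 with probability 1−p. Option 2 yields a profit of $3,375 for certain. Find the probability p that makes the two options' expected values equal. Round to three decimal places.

p = 0.218

p·17300 + (1−p)·(-500) = 3375
17800p − 500 = 3375
p = (3375 + 500) / 17800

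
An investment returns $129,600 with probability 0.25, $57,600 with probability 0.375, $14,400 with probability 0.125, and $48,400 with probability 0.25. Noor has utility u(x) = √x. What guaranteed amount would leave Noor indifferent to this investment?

E[u] = 0.25·√129600 + 0.375·√57600 + 0.125·√14400 + 0.25·√48400 = 0.25·360 + 0.375·240 + 0.125·120 + 0.25·220 = 250
CE = (250)² = 62500

$62,500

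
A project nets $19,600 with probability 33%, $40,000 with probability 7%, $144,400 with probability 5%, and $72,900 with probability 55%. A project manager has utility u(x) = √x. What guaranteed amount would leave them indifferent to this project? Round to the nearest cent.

E[u] = 0.33·√19600 + 0.07·√40000 + 0.05·√144400 + 0.55·√72900 = 0.33·140 + 0.07·200 + 0.05·380 + 0.55·270 = 227.7
CE = (227.7)² = 51847.29

$51,847.29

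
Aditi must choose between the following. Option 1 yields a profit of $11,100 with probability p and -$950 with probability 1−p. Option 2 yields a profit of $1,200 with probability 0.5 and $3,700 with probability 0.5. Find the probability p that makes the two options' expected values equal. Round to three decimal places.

p = 0.282

EV(Option 2) = 0.5 × 1200 + 0.5 × 3700 = 600 + 1850 = 2450
p·11100 + (1−p)·(-950) = 2450
12050p − 950 = 2450
p = (2450 + 950) / 12050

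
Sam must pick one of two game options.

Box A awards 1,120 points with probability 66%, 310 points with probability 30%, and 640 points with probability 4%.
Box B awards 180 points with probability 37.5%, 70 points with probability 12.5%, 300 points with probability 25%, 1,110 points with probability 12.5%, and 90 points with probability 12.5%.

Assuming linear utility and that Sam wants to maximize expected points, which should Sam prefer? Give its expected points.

Box A = 0.66 × 1120 + 0.3 × 310 + 0.04 × 640 = 739.2 + 93 + 25.6 = 857.8
Box B = 0.375 × 180 + 0.125 × 70 + 0.25 × 300 + 0.125 × 1110 + 0.125 × 90 = 67.5 + 8.75 + 75 + 138.75 + 11.25 = 301.25

Box A (857.8 points)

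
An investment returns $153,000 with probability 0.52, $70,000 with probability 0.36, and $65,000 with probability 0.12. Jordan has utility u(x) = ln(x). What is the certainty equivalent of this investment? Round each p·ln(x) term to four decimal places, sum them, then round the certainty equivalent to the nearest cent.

E[u] = 0.52·ln(153000) + 0.36·ln(70000) + 0.12·ln(65000) = 6.2079 + 4.0163 + 1.3299 = 11.5541
CE = e^11.5541 ≈ 104203.40

$104,203.40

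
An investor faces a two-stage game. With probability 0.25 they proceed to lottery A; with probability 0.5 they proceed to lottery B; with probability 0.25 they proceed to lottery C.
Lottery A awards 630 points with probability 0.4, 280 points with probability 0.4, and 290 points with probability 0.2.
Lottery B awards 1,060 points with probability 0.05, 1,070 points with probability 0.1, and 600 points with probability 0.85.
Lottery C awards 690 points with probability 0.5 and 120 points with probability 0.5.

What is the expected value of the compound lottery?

541.75 points

EV(A) = 0.4 × 630 + 0.4 × 280 + 0.2 × 290 = 252 + 112 + 58 = 422
EV(B) = 0.05 × 1060 + 0.1 × 1070 + 0.85 × 600 = 53 + 107 + 510 = 670
EV(C) = 0.5 × 690 + 0.5 × 120 = 345 + 60 = 405
Overall = 0.25 × 422 + 0.5 × 670 + 0.25 × 405 = 105.5 + 335 + 101.25 = 541.75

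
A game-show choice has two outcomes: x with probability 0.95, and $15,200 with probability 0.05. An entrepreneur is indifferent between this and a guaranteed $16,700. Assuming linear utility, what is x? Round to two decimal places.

x = $16,778.95

0.95·x + 0.05·15200 = 16700
0.95·x = 16700 − 760 = 15940
x = 15940 / 0.95 = 16778.9474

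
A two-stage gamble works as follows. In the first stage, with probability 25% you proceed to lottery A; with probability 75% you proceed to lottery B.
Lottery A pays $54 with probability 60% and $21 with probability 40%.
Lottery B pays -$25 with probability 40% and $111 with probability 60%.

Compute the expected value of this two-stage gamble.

$52.65

EV(A) = 0.6 × 54 + 0.4 × 21 = 32.4 + 8.4 = 40.8
EV(B) = 0.4 × (-25) + 0.6 × 111 = -10 + 66.6 = 56.6
Overall = 0.25 × 40.8 + 0.75 × 56.6 = 10.2 + 42.45 = 52.65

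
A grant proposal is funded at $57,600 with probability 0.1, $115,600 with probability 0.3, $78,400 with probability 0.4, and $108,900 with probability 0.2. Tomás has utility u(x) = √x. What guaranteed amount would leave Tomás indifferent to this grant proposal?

E[u] = 0.1·√57600 + 0.3·√115600 + 0.4·√78400 + 0.2·√108900 = 0.1·240 + 0.3·340 + 0.4·280 + 0.2·330 = 304
CE = (304)² = 92416

$92,416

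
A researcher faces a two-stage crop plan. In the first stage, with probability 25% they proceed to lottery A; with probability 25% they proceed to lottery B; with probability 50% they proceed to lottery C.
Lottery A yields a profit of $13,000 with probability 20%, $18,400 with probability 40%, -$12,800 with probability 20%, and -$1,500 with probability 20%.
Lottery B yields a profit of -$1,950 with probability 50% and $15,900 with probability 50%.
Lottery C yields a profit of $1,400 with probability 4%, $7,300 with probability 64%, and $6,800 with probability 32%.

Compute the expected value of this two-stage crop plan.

EV(A) = 0.2 × 13000 + 0.4 × 18400 + 0.2 × (-12800) + 0.2 × (-1500) = 2600 + 7360 − 2560 − 300 = 7100
EV(B) = 0.5 × (-1950) + 0.5 × 15900 = -975 + 7950 = 6975
EV(C) = 0.04 × 1400 + 0.64 × 7300 + 0.32 × 6800 = 56 + 4672 + 2176 = 6904
Overall = 0.25 × 7100 + 0.25 × 6975 + 0.5 × 6904 = 1775 + 1743.75 + 3452 = 6970.75

$6,970.75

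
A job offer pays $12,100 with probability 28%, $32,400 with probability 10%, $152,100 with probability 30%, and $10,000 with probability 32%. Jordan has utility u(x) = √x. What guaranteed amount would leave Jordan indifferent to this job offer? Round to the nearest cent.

$39,124.84

E[u] = 0.28·√12100 + 0.1·√32400 + 0.3·√152100 + 0.32·√10000 = 0.28·110 + 0.1·180 + 0.3·390 + 0.32·100 = 197.8
CE = (197.8)² = 39124.84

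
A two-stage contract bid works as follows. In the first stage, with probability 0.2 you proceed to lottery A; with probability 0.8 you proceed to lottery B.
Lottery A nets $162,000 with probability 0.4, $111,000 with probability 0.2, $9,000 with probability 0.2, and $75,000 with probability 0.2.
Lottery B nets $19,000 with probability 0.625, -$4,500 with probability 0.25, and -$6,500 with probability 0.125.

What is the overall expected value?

$28,710

EV(A) = 0.4 × 162000 + 0.2 × 111000 + 0.2 × 9000 + 0.2 × 75000 = 64800 + 22200 + 1800 + 15000 = 103800
EV(B) = 0.625 × 19000 + 0.25 × (-4500) + 0.125 × (-6500) = 11875 − 1125 − 812.5 = 9937.5
Overall = 0.2 × 103800 + 0.8 × 9937.5 = 20760 + 7950 = 28710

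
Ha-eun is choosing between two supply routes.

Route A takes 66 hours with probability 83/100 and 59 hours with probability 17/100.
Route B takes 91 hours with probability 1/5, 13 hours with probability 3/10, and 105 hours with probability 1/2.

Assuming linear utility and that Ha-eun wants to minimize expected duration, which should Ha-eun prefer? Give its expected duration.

Route A = 83/100 × 66 + 17/100 × 59 = 54.78 + 10.03 = 64.81
Route B = 1/5 × 91 + 3/10 × 13 + 1/2 × 105 = 18.2 + 3.9 + 52.5 = 74.6

Route A (64.81 hours)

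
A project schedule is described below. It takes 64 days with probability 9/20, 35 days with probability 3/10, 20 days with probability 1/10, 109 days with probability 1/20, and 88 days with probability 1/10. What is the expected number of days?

55.55 days

EV = 9/20 × 64 + 3/10 × 35 + 1/10 × 20 + 1/20 × 109 + 1/10 × 88 = 28.8 + 10.5 + 2 + 5.45 + 8.8 = 55.55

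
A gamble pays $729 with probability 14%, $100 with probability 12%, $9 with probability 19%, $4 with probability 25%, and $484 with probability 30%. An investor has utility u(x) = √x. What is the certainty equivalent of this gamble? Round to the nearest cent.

E[u] = 0.14·√729 + 0.12·√100 + 0.19·√9 + 0.25·√4 + 0.3·√484 = 0.14·27 + 0.12·10 + 0.19·3 + 0.25·2 + 0.3·22 = 12.65
CE = (12.65)² = 160.0225

$160.02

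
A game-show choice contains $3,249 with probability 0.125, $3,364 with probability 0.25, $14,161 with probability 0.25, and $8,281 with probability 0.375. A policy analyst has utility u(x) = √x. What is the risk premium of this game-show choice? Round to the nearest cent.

$582.50

E[u] = 0.125·√3249 + 0.25·√3364 + 0.25·√14161 + 0.375·√8281 = 0.125·57 + 0.25·58 + 0.25·119 + 0.375·91 = 85.5
CE = (85.5)² = 7310.25
Risk premium = EV − CE = 7892.75 − 7310.25 = 582.5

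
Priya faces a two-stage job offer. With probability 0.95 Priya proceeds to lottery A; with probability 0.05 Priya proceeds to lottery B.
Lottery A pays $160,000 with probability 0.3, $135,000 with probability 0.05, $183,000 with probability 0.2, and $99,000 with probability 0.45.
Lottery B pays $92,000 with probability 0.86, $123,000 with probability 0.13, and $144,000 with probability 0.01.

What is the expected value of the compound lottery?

$133,932.50

EV(A) = 0.3 × 160000 + 0.05 × 135000 + 0.2 × 183000 + 0.45 × 99000 = 48000 + 6750 + 36600 + 44550 = 135900
EV(B) = 0.86 × 92000 + 0.13 × 123000 + 0.01 × 144000 = 79120 + 15990 + 1440 = 96550
Overall = 0.95 × 135900 + 0.05 × 96550 = 129105 + 4827.5 = 133932.5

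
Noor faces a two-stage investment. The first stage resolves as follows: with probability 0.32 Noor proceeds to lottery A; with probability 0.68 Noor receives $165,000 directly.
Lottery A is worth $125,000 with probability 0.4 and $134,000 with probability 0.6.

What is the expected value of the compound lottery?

EV(A) = 0.4 × 125000 + 0.6 × 134000 = 50000 + 80400 = 130400
Branch B: 165000 (certain)
Overall = 0.32 × 130400 + 0.68 × 165000 = 41728 + 112200 = 153928

$153,928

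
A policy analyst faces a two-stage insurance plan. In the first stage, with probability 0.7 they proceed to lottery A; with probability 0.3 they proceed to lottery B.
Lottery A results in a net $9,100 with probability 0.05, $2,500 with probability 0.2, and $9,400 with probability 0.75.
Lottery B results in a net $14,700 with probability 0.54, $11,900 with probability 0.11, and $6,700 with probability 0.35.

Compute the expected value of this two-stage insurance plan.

EV(A) = 0.05 × 9100 + 0.2 × 2500 + 0.75 × 9400 = 455 + 500 + 7050 = 8005
EV(B) = 0.54 × 14700 + 0.11 × 11900 + 0.35 × 6700 = 7938 + 1309 + 2345 = 11592
Overall = 0.7 × 8005 + 0.3 × 11592 = 5603.5 + 3477.6 = 9081.1

$9,081.10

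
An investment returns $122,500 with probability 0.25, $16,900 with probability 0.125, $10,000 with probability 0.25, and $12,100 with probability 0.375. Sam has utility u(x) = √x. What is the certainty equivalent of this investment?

$28,900

E[u] = 0.25·√122500 + 0.125·√16900 + 0.25·√10000 + 0.375·√12100 = 0.25·350 + 0.125·130 + 0.25·100 + 0.375·110 = 170
CE = (170)² = 28900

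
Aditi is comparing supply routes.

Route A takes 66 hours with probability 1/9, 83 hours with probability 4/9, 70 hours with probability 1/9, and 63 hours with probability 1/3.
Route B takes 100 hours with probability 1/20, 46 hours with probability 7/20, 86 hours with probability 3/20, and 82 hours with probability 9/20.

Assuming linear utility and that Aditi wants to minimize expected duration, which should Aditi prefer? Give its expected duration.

Route B (70.9 hours)

Route A = 1/9 × 66 + 4/9 × 83 + 1/9 × 70 + 1/3 × 63 = 7.3333 + 36.8889 + 7.7778 + 21 = 73
Route B = 1/20 × 100 + 7/20 × 46 + 3/20 × 86 + 9/20 × 82 = 5 + 16.1 + 12.9 + 36.9 = 70.9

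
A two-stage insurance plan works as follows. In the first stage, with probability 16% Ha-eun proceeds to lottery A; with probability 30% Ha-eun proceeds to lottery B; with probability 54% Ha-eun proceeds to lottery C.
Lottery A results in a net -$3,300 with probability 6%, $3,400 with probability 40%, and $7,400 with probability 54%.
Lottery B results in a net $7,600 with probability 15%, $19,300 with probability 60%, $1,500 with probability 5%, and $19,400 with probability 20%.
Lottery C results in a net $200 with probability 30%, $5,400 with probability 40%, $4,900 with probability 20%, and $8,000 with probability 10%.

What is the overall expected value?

$7,987.78

EV(A) = 0.06 × (-3300) + 0.4 × 3400 + 0.54 × 7400 = -198 + 1360 + 3996 = 5158
EV(B) = 0.15 × 7600 + 0.6 × 19300 + 0.05 × 1500 + 0.2 × 19400 = 1140 + 11580 + 75 + 3880 = 16675
EV(C) = 0.3 × 200 + 0.4 × 5400 + 0.2 × 4900 + 0.1 × 8000 = 60 + 2160 + 980 + 800 = 4000
Overall = 0.16 × 5158 + 0.3 × 16675 + 0.54 × 4000 = 825.28 + 5002.5 + 2160 = 7987.78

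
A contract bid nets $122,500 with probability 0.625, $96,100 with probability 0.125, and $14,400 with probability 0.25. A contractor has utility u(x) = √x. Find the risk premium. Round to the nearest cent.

E[u] = 0.625·√122500 + 0.125·√96100 + 0.25·√14400 = 0.625·350 + 0.125·310 + 0.25·120 = 287.5
CE = (287.5)² = 82656.25
Risk premium = EV − CE = 92175 − 82656.25 = 9518.75

$9,518.75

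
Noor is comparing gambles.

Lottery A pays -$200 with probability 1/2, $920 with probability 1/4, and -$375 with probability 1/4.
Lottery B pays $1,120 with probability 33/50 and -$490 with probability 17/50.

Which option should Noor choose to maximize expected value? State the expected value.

Lottery B ($572.60)

Lottery A = 1/2 × (-200) + 1/4 × 920 + 1/4 × (-375) = -100 + 230 − 93.75 = 36.25
Lottery B = 33/50 × 1120 + 17/50 × (-490) = 739.2 − 166.6 = 572.6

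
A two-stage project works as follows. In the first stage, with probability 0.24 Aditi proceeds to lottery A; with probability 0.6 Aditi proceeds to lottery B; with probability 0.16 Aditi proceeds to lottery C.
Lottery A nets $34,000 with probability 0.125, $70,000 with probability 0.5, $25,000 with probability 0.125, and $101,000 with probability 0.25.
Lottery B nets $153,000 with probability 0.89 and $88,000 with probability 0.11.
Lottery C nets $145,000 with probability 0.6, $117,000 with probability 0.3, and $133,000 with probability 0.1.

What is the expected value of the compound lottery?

EV(A) = 0.125 × 34000 + 0.5 × 70000 + 0.125 × 25000 + 0.25 × 101000 = 4250 + 35000 + 3125 + 25250 = 67625
EV(B) = 0.89 × 153000 + 0.11 × 88000 = 136170 + 9680 = 145850
EV(C) = 0.6 × 145000 + 0.3 × 117000 + 0.1 × 133000 = 87000 + 35100 + 13300 = 135400
Overall = 0.24 × 67625 + 0.6 × 145850 + 0.16 × 135400 = 16230 + 87510 + 21664 = 125404

$125,404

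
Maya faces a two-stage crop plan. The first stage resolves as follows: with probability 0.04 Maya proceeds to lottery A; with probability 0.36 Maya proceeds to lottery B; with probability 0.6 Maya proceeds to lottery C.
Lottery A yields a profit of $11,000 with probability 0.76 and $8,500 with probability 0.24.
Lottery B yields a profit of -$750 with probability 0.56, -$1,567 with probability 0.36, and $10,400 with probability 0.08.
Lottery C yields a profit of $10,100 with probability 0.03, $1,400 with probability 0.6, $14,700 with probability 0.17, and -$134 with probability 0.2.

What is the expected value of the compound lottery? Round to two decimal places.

EV(A) = 0.76 × 11000 + 0.24 × 8500 = 8360 + 2040 = 10400
EV(B) = 0.56 × (-750) + 0.36 × (-1567) + 0.08 × 10400 = -420 − 564.12 + 832 = -152.12
EV(C) = 0.03 × 10100 + 0.6 × 1400 + 0.17 × 14700 + 0.2 × (-134) = 303 + 840 + 2499 − 26.8 = 3615.2
Overall = 0.04 × 10400 + 0.36 × (-152.12) + 0.6 × 3615.2 = 416 − 54.7632 + 2169.12 = 2530.3568

$2,530.36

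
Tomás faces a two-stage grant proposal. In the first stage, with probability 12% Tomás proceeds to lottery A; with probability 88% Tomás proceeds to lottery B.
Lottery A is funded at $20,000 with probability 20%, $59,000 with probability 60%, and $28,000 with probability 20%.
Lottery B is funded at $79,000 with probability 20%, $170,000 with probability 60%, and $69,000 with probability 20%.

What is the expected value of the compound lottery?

EV(A) = 0.2 × 20000 + 0.6 × 59000 + 0.2 × 28000 = 4000 + 35400 + 5600 = 45000
EV(B) = 0.2 × 79000 + 0.6 × 170000 + 0.2 × 69000 = 15800 + 102000 + 13800 = 131600
Overall = 0.12 × 45000 + 0.88 × 131600 = 5400 + 115808 = 121208

$121,208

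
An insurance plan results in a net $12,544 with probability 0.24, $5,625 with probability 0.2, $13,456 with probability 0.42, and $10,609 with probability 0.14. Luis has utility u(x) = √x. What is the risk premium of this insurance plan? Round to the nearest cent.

$243.14

E[u] = 0.24·√12544 + 0.2·√5625 + 0.42·√13456 + 0.14·√10609 = 0.24·112 + 0.2·75 + 0.42·116 + 0.14·103 = 105.02
CE = (105.02)² = 11029.2004
Risk premium = EV − CE = 11272.34 − 11029.2004 = 243.1396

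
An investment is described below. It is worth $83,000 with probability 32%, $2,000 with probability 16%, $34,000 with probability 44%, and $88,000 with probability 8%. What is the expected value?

EV = 0.32 × 83000 + 0.16 × 2000 + 0.44 × 34000 + 0.08 × 88000 = 26560 + 320 + 14960 + 7040 = 48880

$48,880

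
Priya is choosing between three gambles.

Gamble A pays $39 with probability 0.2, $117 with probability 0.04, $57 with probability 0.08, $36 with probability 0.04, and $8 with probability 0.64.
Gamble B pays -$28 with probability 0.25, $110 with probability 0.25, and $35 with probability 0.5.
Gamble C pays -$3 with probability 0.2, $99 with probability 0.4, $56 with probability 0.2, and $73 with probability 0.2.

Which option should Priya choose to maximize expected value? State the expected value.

Gamble A = 0.2 × 39 + 0.04 × 117 + 0.08 × 57 + 0.04 × 36 + 0.64 × 8 = 7.8 + 4.68 + 4.56 + 1.44 + 5.12 = 23.6
Gamble B = 0.25 × (-28) + 0.25 × 110 + 0.5 × 35 = -7 + 27.5 + 17.5 = 38
Gamble C = 0.2 × (-3) + 0.4 × 99 + 0.2 × 56 + 0.2 × 73 = -0.6 + 39.6 + 11.2 + 14.6 = 64.8

Gamble C ($64.80)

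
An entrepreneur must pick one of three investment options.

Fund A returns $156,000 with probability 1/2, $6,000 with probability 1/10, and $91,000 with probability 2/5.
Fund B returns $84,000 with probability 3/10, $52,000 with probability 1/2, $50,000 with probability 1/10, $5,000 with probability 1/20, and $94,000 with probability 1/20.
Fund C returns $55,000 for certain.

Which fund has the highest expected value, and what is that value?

Fund A = 1/2 × 156000 + 1/10 × 6000 + 2/5 × 91000 = 78000 + 600 + 36400 = 115000
Fund B = 3/10 × 84000 + 1/2 × 52000 + 1/10 × 50000 + 1/20 × 5000 + 1/20 × 94000 = 25200 + 26000 + 5000 + 250 + 4700 = 61150
Fund C: 55000 (certain)

Fund A ($115,000)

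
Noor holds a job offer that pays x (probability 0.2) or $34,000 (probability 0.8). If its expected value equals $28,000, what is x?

0.2·x + 0.8·34000 = 28000
0.2·x = 28000 − 27200 = 800
x = 800 / 0.2 = 4000

x = $4,000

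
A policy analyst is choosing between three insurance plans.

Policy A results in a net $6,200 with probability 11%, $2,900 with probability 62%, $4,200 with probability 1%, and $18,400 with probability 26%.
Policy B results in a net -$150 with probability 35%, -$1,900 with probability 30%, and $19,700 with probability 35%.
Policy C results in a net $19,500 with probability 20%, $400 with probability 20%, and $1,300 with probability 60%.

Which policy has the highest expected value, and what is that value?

Policy A = 0.11 × 6200 + 0.62 × 2900 + 0.01 × 4200 + 0.26 × 18400 = 682 + 1798 + 42 + 4784 = 7306
Policy B = 0.35 × (-150) + 0.3 × (-1900) + 0.35 × 19700 = -52.5 − 570 + 6895 = 6272.5
Policy C = 0.2 × 19500 + 0.2 × 400 + 0.6 × 1300 = 3900 + 80 + 780 = 4760

Policy A ($7,306)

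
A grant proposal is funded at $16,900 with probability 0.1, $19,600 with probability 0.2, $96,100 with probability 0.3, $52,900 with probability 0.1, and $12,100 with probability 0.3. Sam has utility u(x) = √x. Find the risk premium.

$7,260

E[u] = 0.1·√16900 + 0.2·√19600 + 0.3·√96100 + 0.1·√52900 + 0.3·√12100 = 0.1·130 + 0.2·140 + 0.3·310 + 0.1·230 + 0.3·110 = 190
CE = (190)² = 36100
Risk premium = EV − CE = 43360 − 36100 = 7260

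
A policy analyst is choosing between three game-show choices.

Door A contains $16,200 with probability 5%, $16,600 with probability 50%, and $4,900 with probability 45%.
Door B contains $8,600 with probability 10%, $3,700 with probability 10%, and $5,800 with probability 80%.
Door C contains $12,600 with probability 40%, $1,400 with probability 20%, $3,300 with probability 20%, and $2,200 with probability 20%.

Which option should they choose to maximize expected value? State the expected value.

Door A ($11,315)

Door A = 0.05 × 16200 + 0.5 × 16600 + 0.45 × 4900 = 810 + 8300 + 2205 = 11315
Door B = 0.1 × 8600 + 0.1 × 3700 + 0.8 × 5800 = 860 + 370 + 4640 = 5870
Door C = 0.4 × 12600 + 0.2 × 1400 + 0.2 × 3300 + 0.2 × 2200 = 5040 + 280 + 660 + 440 = 6420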